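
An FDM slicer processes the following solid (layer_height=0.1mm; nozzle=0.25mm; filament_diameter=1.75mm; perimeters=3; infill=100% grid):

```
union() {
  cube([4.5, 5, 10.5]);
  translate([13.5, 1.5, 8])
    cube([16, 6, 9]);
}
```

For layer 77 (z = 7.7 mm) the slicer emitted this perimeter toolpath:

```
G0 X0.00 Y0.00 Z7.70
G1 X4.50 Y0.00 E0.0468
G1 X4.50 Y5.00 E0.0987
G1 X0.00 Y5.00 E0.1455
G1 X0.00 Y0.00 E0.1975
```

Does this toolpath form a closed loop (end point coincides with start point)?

yes

Start point (G0): (0.00, 0.00). End point (last G1): the path returns to the start — closed.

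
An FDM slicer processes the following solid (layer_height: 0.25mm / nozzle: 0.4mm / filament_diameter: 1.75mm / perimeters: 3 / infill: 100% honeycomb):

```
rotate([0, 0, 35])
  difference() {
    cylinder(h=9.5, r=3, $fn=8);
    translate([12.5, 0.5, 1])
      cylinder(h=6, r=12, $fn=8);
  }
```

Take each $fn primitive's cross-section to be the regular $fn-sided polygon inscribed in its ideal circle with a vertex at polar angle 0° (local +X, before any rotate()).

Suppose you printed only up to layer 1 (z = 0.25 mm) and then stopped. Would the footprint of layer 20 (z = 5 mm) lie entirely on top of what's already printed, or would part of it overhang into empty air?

entirely on top

Compare the two slices. At z = 0.25: the cylinder: section is a regular 8-gon, circumradius r=3 (area = (8/2)·3.000²·sin(360°/8) = 25.46 mm²); the cylinder at (12.5, 0.5) is absent (z outside [1, 7]); Subtracting the remaining from the first: none of the subtracted shapes is present at this height, so the r=3 cylinder is unchanged — area = 25.46 mm²; (whole slice rotated 35° about Z — lengths, areas and connectivity unchanged). At z = 5: the cylinder: section is a regular 8-gon, circumradius r=3 (area = (8/2)·3.000²·sin(360°/8) = 25.46 mm²); the r=12 cylinder at (12.5, 0.5) contributes a regular 8-gon of circumradius 12 (area = (8/2)·12.000²·sin(360°/8) = 407.29 mm²); After the difference (first − rest): starting from the r=3 cylinder (25.46 mm²), the r=12 cylinder at (12.5, 0.5) partially overlaps it — only the 6.99 mm² overlap (of its 407.29 mm²) is removed, clipping the outline — area = 18.47 mm²; (rotated 35° about Z; rotation is an isometry so areas/perimeters/island counts are preserved). Checking containment: the cross-section at z = 5 is a subset of the cross-section at z = 0.25.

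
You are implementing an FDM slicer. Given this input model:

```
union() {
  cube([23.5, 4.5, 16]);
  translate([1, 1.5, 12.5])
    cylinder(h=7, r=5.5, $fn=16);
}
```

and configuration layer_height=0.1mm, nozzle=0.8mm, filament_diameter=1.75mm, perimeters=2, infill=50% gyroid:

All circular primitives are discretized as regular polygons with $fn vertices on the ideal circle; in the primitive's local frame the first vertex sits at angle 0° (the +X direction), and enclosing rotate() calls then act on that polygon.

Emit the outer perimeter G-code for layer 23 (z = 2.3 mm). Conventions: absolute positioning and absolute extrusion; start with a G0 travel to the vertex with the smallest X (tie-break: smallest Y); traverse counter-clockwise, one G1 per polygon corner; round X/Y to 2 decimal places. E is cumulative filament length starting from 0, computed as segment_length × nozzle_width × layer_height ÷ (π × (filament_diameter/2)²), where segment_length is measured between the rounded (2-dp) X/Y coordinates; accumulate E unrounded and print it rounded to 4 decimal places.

G0 X0.00 Y0.00 Z2.30
G1 X23.50 Y0.00 E0.7816
G1 X23.50 Y4.50 E0.9313
G1 X0.00 Y4.50 E1.7129
G1 X0.00 Y0.00 E1.8626

At z = 2.3 mm: the 23.5×4.5 cube contributes its full rectangle; the cylinder at (1, 1.5) is not intersected at this z (z outside [12.5, 19.5]); Combining (union): only the 23.5×4.5 cube is present, so the union is just that shape — 1 connected region. The outline is a single polygon with 4 vertices. Extrusion per mm of travel: 0.8 × 0.1 / (π × 0.875²) = 0.033260. Accumulating E over each segment gives final E = 1.8626.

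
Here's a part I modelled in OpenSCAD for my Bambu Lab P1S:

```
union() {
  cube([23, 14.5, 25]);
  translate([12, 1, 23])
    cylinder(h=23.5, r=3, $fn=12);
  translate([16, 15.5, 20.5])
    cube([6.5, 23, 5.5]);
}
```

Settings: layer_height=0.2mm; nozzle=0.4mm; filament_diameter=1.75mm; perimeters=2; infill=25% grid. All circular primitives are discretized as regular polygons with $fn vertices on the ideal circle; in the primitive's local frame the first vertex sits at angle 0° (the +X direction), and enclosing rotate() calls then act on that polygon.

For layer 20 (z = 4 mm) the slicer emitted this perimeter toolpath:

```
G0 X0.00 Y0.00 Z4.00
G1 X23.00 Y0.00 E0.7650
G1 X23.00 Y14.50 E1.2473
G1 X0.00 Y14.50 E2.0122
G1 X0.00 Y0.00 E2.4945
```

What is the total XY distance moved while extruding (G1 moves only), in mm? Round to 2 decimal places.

75.00 mm

Sum the Euclidean lengths of each G1 segment: total = 75.00 mm.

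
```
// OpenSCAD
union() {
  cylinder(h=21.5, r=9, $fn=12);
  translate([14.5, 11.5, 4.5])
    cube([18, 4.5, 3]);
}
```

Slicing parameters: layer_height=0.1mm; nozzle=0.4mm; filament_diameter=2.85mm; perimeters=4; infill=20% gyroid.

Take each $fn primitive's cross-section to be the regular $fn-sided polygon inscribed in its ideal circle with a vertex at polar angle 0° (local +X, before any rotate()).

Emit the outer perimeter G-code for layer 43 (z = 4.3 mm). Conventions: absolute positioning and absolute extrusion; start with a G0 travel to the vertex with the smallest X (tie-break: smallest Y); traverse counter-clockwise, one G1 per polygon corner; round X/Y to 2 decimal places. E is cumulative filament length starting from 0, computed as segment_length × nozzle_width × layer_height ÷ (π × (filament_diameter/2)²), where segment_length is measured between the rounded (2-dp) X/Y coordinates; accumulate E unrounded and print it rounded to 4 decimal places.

At z = 4.3 mm: the r=9 cylinder contributes a regular 12-gon of circumradius 9; the cube at (14.5, 11.5) does not reach this height (z outside [4.5, 7.5]); Taking the union: only the r=9 cylinder is present, so the union is just that shape — 1 connected region. The outline is a single polygon with 12 vertices. Extrusion per mm of travel: 0.4 × 0.1 / (π × 1.425²) = 0.006270. Accumulating E over each segment gives final E = 0.3504.

G0 X-9.00 Y0.00 Z4.30
G1 X-7.79 Y-4.50 E0.0292
G1 X-4.50 Y-7.79 E0.0584
G1 X0.00 Y-9.00 E0.0876
G1 X4.50 Y-7.79 E0.1168
G1 X7.79 Y-4.50 E0.1460
G1 X9.00 Y0.00 E0.1752
G1 X7.79 Y4.50 E0.2044
G1 X4.50 Y7.79 E0.2336
G1 X0.00 Y9.00 E0.2628
G1 X-4.50 Y7.79 E0.2920
G1 X-7.79 Y4.50 E0.3212
G1 X-9.00 Y0.00 E0.3504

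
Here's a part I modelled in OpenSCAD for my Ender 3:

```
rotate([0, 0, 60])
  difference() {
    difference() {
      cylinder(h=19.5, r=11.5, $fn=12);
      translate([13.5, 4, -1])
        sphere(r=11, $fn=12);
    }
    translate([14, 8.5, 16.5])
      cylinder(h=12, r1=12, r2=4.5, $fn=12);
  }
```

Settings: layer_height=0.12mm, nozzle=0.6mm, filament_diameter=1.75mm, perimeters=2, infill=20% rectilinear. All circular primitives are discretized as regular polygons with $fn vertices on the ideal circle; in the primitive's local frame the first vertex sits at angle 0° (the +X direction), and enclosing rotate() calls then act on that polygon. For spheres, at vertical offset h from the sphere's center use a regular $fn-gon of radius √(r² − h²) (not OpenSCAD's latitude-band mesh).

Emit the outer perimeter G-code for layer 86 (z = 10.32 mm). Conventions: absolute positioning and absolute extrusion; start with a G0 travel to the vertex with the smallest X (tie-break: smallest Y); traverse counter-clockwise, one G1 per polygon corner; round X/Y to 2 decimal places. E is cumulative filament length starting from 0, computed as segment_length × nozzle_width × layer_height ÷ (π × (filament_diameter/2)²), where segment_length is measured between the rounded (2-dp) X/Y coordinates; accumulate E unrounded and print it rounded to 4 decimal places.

At z = 10.32 mm: the r=11.5 cylinder contributes a regular 12-gon of circumradius 11.5; the sphere at (13.5, 4) is not intersected at this z (|z−center|=11.320 > r=11); Subtracting the remaining from the first: none of the subtracted shapes is present at this height, so the r=11.5 cylinder is unchanged — 1 connected region; the cone at (14, 8.5) does not reach this height (z outside [16.5, 28.5]); Taking the first minus the rest: none of the subtracted shapes is present at this height, so the result so far is unchanged — 1 connected region; (rotated 60° about Z; rotation is an isometry so areas/perimeters/island counts are preserved). The outline is a single polygon with 12 vertices. Extrusion per mm of travel: 0.6 × 0.12 / (π × 0.875²) = 0.029934. Accumulating E over each segment gives final E = 2.1384.

G0 X-11.50 Y0.00 Z10.32
G1 X-9.96 Y-5.75 E0.1782
G1 X-5.75 Y-9.96 E0.3564
G1 X0.00 Y-11.50 E0.5346
G1 X5.75 Y-9.96 E0.7128
G1 X9.96 Y-5.75 E0.8910
G1 X11.50 Y0.00 E1.0692
G1 X9.96 Y5.75 E1.2474
G1 X5.75 Y9.96 E1.4256
G1 X0.00 Y11.50 E1.6038
G1 X-5.75 Y9.96 E1.7820
G1 X-9.96 Y5.75 E1.9602
G1 X-11.50 Y0.00 E2.1384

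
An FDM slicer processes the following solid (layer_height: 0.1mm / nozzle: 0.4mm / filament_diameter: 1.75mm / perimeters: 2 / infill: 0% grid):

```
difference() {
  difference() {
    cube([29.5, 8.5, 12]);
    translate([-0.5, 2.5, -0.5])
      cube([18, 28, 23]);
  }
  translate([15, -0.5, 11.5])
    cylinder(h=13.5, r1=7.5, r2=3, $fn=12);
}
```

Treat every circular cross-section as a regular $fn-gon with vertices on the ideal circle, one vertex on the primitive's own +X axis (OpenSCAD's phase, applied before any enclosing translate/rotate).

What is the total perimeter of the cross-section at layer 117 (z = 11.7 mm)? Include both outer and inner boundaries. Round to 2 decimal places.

At z = 11.7 mm: the 29.5×8.5 cube contributes its full rectangle (perimeter 76.00 mm); the cube at (-0.5, 2.5) is present — its section is the full 18×28 rectangle (perimeter 92.00 mm); Subtracting the remaining from the first: starting from the 29.5×8.5 cube, the 18×28 cube at (-0.5, 2.5) partially overlaps it — only the 105.00 mm² overlap (of its 504.00 mm²) is removed, clipping the outline — boundary = 76.00 mm; the cone at (15, -0.5) contributes a regular 12-gon of circumradius 7.433 (interpolated between r1=7.5 and r2=3 at t=0.015) (perimeter = 2·12·7.433·sin(180°/12) = 46.17 mm); After the difference (first − rest): starting from that combined region, the cone at (15, -0.5) partially overlaps it — only the 44.92 mm² overlap (of its 165.76 mm²) is removed, clipping the outline — boundary = 59.53 mm. Overall, the cross-section has 2 separate islands. Total boundary length (outer) = 59.53 mm.

59.53 mm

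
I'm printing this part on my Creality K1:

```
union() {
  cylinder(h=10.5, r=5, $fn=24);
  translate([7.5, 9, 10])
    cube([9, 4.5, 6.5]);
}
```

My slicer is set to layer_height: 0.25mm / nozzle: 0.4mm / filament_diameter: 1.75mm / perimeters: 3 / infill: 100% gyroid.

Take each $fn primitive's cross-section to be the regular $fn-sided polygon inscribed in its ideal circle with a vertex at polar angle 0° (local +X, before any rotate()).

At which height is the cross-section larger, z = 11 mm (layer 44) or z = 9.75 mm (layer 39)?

Layer 44 (z = 11): the cylinder is not intersected at this z (z outside [0, 10.5]); the 9×4.5 cube at (7.5, 9) contributes its full rectangle (area 40.50 mm²); Combining (union): only the 9×4.5 cube at (7.5, 9) is present, so the union is just that shape — area = 40.50 mm². So its area = 40.50 mm². Layer 39 (z = 9.75): the cylinder: section is a regular 24-gon, circumradius r=5 (area = (24/2)·5.000²·sin(360°/24) = 77.65 mm²); the cube at (7.5, 9) is absent (z outside [10, 16.5]); Taking the union: only the r=5 cylinder is present, so the union is just that shape — area = 77.65 mm². So its area = 77.65 mm². Layer 39 is larger (77.65 vs 40.50 mm²).

layer 39 (z = 9.75 mm)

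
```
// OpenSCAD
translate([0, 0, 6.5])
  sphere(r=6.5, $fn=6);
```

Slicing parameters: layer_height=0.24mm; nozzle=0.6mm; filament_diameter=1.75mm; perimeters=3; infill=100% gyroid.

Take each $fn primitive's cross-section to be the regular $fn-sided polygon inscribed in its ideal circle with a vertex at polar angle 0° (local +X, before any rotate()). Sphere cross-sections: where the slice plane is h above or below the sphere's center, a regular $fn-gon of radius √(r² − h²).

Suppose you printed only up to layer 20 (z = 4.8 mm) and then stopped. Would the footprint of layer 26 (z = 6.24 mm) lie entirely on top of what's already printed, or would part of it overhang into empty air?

part overhangs

Compare the two slices. At z = 4.8: the r=6.5 sphere slices to a regular 6-gon of circumradius 6.274 (√(r²−h²) with h=1.7 from center) (area = (6/2)·6.274²·sin(360°/6) = 102.26 mm²). At z = 6.24: the sphere: section is a regular 6-gon, circumradius = √(r²−h²) = √(6.5²−0.26²) = 6.495 (area = (6/2)·6.495²·sin(360°/6) = 109.59 mm²). Checking containment: at z = 6.24 the cross-section extends beyond the z = 4.8 cross-section by about 7.33 mm².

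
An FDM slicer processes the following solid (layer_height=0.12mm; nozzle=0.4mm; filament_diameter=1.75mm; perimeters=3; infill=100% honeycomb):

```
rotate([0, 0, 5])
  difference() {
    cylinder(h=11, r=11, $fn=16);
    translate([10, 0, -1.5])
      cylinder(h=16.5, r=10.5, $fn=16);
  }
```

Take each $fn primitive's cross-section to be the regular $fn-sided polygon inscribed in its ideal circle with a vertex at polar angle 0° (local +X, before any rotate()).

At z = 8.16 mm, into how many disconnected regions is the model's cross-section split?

1

At z = 8.16 mm: the cylinder: section is a regular 16-gon, circumradius r=11; the r=10.5 cylinder at (10, 0) gives a regular 16-gon of circumradius 10.5 (constant along its height); Subtracting the remaining from the first: starting from the r=11 cylinder, the r=10.5 cylinder at (10, 0) partially overlaps it — only the 149.41 mm² overlap (of its 337.53 mm²) is removed, clipping the outline — 1 connected region; (whole slice rotated 5° about Z — lengths, areas and connectivity unchanged). The result has 1 disconnected region.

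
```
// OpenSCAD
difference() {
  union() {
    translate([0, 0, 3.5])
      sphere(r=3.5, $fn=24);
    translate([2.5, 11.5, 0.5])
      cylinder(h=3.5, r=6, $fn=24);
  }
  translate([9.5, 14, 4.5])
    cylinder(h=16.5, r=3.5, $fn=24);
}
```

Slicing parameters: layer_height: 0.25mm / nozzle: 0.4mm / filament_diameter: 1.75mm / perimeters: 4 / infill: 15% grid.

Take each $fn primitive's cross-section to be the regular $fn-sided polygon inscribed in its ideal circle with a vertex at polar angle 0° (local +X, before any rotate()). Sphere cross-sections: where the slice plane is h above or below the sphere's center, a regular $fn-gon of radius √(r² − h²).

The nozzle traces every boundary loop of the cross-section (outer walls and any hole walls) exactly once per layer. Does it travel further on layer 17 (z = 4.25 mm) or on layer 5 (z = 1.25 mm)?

layer 5 (z = 1.25 mm)

Layer 17 (z = 4.25): the sphere: section is a regular 24-gon, circumradius = √(r²−h²) = √(3.5²−0.75²) = 3.419 (perimeter = 2·24·3.419·sin(180°/24) = 21.42 mm); the cylinder at (2.5, 11.5) is absent (z outside [0.5, 4]); Taking the union: only the r=3.5 sphere is present, so the union is just that shape — boundary = 21.42 mm; the cylinder at (9.5, 14) is absent (z outside [4.5, 21]); Subtracting the remaining from the first: none of the subtracted shapes is present at this height, so that combined region is unchanged — boundary = 21.42 mm. So its perimeter = 21.42 mm. Layer 5 (z = 1.25): the sphere: section is a regular 24-gon, circumradius = √(r²−h²) = √(3.5²−2.25²) = 2.681 (perimeter = 2·24·2.681·sin(180°/24) = 16.80 mm); the r=6 cylinder at (2.5, 11.5) gives a regular 24-gon of circumradius 6 (constant along its height) (perimeter = 2·24·6.000·sin(180°/24) = 37.59 mm); Merging all regions: the 2 present regions are separate (no shared area or edge), so areas and boundary lengths simply add and each stays a separate island — boundary = 54.39 mm; the cylinder at (9.5, 14) is not intersected at this z (z outside [4.5, 21]); Taking the first minus the rest: none of the subtracted shapes is present at this height, so that combined region is unchanged — boundary = 54.39 mm. So its perimeter = 54.39 mm. Layer 5 is larger (54.39 vs 21.42 mm).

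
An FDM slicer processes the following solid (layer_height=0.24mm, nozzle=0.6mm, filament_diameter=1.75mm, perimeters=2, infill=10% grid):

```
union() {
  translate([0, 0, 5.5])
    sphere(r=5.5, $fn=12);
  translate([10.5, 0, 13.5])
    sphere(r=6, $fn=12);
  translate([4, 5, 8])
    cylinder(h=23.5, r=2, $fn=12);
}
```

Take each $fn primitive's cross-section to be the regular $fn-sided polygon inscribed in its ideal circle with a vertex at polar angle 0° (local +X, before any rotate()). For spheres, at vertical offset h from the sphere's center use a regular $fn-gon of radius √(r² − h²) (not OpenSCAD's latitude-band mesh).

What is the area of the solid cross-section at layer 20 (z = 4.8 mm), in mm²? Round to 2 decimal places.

At z = 4.8 mm: the r=5.5 sphere slices to a regular 12-gon of circumradius 5.455 (√(r²−h²) with h=0.7 from center) (area = (12/2)·5.455²·sin(360°/12) = 89.28 mm²); the sphere at (10.5, 0) is absent (|z−center|=8.700 > r=6); the cylinder at (4, 5) does not reach this height (z outside [8, 31.5]); Combining (union): only the r=5.5 sphere is present, so the union is just that shape — area = 89.28 mm². Overall, the cross-section is a single solid region. Net area = 89.28 mm².

89.28 mm²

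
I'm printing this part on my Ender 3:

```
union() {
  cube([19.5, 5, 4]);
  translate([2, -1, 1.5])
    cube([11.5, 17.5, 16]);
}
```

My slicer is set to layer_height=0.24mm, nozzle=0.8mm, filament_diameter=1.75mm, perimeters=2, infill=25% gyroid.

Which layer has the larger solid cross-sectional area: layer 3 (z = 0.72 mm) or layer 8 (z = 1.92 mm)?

Layer 3 (z = 0.72): the 19.5×5 cube contributes its full rectangle (area 97.50 mm²); the cube at (2, -1) is absent (z outside [1.5, 17.5]); Taking the union: only the 19.5×5 cube is present, so the union is just that shape — area = 97.50 mm². So its area = 97.50 mm². Layer 8 (z = 1.92): the cube (footprint 19.5×5) is included at this height (area 97.50 mm²); the 11.5×17.5 cube at (2, -1) contributes its full rectangle (area 201.25 mm²); Combining (union): the regions partially overlap — summed areas 298.75 mm² minus the doubly-counted overlap 57.50 mm² gives 241.25 mm² — area = 241.25 mm². So its area = 241.25 mm². Layer 8 is larger (241.25 vs 97.50 mm²).

layer 8 (z = 1.92 mm)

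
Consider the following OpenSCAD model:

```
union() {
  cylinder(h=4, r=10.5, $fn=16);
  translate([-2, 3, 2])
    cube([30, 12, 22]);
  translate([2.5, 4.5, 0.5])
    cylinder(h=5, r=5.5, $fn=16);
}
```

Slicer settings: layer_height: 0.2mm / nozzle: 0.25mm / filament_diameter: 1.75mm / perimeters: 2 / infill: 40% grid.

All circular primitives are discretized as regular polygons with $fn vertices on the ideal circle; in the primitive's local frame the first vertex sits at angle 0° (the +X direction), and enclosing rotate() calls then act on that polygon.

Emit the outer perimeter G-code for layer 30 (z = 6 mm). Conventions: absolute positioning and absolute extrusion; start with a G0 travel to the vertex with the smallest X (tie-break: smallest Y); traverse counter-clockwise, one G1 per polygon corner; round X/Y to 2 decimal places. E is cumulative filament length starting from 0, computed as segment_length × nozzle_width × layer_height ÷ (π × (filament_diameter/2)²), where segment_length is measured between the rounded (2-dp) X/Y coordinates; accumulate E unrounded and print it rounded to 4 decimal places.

At z = 6 mm: the cylinder is not intersected at this z (z outside [0, 4]); the cube at (-2, 3) (footprint 30×12) is included at this height; the cylinder at (2.5, 4.5) does not reach this height (z outside [0.5, 5.5]); Combining (union): only the 30×12 cube at (-2, 3) is present, so the union is just that shape — 1 connected region. The outline is a single polygon with 4 vertices. Extrusion per mm of travel: 0.25 × 0.2 / (π × 0.875²) = 0.020788. Accumulating E over each segment gives final E = 1.7462.

G0 X-2.00 Y3.00 Z6.00
G1 X28.00 Y3.00 E0.6236
G1 X28.00 Y15.00 E0.8731
G1 X-2.00 Y15.00 E1.4967
G1 X-2.00 Y3.00 E1.7462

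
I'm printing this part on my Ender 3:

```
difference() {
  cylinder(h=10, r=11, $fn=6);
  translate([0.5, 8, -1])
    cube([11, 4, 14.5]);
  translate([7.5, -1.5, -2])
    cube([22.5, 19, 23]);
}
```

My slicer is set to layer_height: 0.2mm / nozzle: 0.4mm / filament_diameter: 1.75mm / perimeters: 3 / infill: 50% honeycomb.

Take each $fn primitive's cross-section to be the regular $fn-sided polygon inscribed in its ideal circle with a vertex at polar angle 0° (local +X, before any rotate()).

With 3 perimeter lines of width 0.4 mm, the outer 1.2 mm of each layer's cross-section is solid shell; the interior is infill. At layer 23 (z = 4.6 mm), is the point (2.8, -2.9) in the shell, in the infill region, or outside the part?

infill

At z = 4.6 mm: the r=11 cylinder gives a regular 6-gon of circumradius 11 (constant along its height); the cube at (0.5, 8) is present — its section is the full 11×4 rectangle; the cube at (7.5, -1.5) (footprint 22.5×19) is included at this height; Taking the first minus the rest: starting from the r=11 cylinder, the 11×4 cube at (0.5, 8) partially overlaps it — only the 8.30 mm² overlap (of its 44.00 mm²) is removed, clipping the outline; the 22.5×19 cube at (7.5, -1.5) partially overlaps it — only the 15.21 mm² overlap (of its 427.50 mm²) is removed, clipping the outline — 1 connected region. Overall, the cross-section is a single solid region. The nearest boundary edge runs (7.50, 6.06)→(7.50, -1.50); distance from the point to it = 4.90 mm. The point is inside the cross-section and 4.90 mm from the nearest boundary — more than the 1.2 mm shell width (3 × 0.4), so it's in the infill interior.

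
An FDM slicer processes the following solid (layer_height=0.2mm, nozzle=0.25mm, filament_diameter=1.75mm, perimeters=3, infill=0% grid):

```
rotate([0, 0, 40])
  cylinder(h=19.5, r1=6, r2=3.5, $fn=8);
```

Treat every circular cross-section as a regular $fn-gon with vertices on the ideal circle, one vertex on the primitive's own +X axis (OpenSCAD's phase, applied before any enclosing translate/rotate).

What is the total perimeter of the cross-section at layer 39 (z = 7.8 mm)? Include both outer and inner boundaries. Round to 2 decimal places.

30.61 mm

At z = 7.8 mm: the cone: at t=0.400 of its height the radius interpolates to r₁+(r₂−r₁)t = 5.000, giving a regular 8-gon of that circumradius (perimeter = 2·8·5.000·sin(180°/8) = 30.61 mm); (whole slice rotated 40° about Z — lengths, areas and connectivity unchanged). Overall, the cross-section is a single solid region. Total boundary length (outer) = 30.61 mm.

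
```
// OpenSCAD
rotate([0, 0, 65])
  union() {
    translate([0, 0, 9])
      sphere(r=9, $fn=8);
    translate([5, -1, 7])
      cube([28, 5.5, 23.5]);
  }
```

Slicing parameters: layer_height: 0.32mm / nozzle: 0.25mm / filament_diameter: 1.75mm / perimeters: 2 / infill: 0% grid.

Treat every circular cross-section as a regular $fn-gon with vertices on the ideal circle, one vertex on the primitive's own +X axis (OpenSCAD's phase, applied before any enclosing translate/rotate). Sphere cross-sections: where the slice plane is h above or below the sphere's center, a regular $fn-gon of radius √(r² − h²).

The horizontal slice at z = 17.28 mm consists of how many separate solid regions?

2

At z = 17.28 mm: the r=9 sphere slices to a regular 8-gon of circumradius 3.527 (√(r²−h²) with h=8.28 from center); the 28×5.5 cube at (5, -1) contributes its full rectangle; Merging all regions: the 2 present regions are separate (no shared area or edge), so areas and boundary lengths simply add and each stays a separate island — 2 connected regions; (whole slice rotated 65° about Z — lengths, areas and connectivity unchanged). The result has 2 disconnected regions.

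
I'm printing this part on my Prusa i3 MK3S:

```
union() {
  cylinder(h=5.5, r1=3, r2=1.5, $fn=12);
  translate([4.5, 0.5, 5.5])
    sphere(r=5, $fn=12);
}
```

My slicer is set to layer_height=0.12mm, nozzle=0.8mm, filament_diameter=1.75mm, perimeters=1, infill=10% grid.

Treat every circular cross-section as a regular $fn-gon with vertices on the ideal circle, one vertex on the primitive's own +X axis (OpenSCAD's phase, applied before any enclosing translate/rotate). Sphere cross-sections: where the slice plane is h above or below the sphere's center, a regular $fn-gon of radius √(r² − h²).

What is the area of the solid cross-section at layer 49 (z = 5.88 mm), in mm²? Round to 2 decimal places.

At z = 5.88 mm: the cone is absent (z outside [0, 5.5]); the r=5 sphere at (4.5, 0.5) contributes a regular 12-gon of circumradius √(5²−0.38²) = 4.986 (area = (12/2)·4.986²·sin(360°/12) = 74.57 mm²); Merging all regions: only the r=5 sphere at (4.5, 0.5) is present, so the union is just that shape — area = 74.57 mm². Overall, the cross-section is a single solid region. Net area = 74.57 mm².

74.57 mm²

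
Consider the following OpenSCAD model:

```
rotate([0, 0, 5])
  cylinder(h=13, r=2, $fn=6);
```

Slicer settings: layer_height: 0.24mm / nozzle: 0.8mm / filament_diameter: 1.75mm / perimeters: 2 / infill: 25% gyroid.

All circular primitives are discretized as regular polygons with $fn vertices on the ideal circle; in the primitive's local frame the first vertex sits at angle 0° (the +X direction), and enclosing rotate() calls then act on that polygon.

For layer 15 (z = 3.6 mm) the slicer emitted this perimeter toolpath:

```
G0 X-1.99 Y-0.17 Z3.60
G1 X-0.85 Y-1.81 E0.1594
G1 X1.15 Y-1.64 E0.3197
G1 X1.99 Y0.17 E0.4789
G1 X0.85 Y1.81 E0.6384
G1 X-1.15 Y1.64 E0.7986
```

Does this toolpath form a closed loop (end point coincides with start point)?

Start point (G0): (-1.99, -0.17). End point (last G1): the path does not return to the start — open.

no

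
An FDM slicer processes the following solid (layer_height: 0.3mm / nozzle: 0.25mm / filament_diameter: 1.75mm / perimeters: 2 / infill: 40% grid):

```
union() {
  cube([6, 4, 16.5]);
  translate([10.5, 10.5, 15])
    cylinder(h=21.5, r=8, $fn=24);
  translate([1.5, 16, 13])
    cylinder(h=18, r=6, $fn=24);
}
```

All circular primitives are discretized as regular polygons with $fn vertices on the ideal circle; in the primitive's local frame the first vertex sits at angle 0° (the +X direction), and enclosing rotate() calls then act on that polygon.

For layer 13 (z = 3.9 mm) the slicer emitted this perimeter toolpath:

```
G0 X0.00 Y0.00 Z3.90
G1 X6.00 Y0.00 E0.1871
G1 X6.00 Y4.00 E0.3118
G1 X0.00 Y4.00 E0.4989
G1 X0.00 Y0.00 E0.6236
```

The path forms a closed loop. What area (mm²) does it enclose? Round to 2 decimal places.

24.00 mm²

Apply the shoelace formula to the sequence of (X, Y) vertices; enclosed area = 24.00 mm².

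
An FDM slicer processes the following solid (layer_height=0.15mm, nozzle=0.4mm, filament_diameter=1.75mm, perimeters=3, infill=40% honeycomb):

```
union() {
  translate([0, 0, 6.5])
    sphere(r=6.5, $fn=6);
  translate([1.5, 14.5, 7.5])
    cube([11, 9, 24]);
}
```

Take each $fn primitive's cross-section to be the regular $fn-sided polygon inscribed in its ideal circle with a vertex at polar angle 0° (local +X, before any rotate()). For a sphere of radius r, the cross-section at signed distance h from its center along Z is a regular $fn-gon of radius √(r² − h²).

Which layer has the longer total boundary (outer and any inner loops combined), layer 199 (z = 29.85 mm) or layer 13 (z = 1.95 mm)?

Layer 199 (z = 29.85): the sphere is absent (|z−center|=23.350 > r=6.5); the cube at (1.5, 14.5) is present — its section is the full 11×9 rectangle (perimeter 40.00 mm); Taking the union: only the 11×9 cube at (1.5, 14.5) is present, so the union is just that shape — boundary = 40.00 mm. So its perimeter = 40.00 mm. Layer 13 (z = 1.95): the sphere: section is a regular 6-gon, circumradius = √(r²−h²) = √(6.5²−4.55²) = 4.642 (perimeter = 2·6·4.642·sin(180°/6) = 27.85 mm); the cube at (1.5, 14.5) does not reach this height (z outside [7.5, 31.5]); Taking the union: only the r=6.5 sphere is present, so the union is just that shape — boundary = 27.85 mm. So its perimeter = 27.85 mm. Layer 199 is larger (40.00 vs 27.85 mm).

layer 199 (z = 29.85 mm)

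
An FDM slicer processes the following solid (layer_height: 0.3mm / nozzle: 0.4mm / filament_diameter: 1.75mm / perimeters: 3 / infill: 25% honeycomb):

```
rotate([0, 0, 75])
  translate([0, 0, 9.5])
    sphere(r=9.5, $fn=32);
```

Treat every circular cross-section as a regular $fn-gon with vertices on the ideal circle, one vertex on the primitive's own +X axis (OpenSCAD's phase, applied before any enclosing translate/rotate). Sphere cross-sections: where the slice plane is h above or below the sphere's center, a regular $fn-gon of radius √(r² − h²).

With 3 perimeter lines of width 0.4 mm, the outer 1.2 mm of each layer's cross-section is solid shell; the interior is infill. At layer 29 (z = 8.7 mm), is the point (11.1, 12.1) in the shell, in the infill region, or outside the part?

outside

At z = 8.7 mm: the r=9.5 sphere contributes a regular 32-gon of circumradius √(9.5²−0.8²) = 9.466; (rotated 75° about Z; rotation is an isometry so areas/perimeters/island counts are preserved). Overall, the cross-section is a single solid region. Undo the 75° rotation: the query point maps to (14.561, -7.590) in the un-rotated model frame. The nearest boundary edge runs (7.87, -5.26)→(8.75, -3.62); distance from the point to it = 7.00 mm. The point is not inside any of the regions above, so it lies outside the cross-section (7.00 mm from the nearest boundary).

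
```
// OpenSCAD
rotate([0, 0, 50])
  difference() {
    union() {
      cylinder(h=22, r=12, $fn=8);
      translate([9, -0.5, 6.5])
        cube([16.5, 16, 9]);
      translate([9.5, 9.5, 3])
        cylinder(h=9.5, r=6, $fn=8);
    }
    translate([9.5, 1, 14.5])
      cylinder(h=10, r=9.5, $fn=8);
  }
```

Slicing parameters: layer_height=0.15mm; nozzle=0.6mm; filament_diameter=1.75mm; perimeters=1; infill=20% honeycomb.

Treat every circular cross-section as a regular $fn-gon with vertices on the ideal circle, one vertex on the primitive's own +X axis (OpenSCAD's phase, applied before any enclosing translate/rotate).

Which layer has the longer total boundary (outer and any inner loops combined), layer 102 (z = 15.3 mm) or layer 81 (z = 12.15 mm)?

layer 102 (z = 15.3 mm)

Layer 102 (z = 15.3): the r=12 cylinder contributes a regular 8-gon of circumradius 12 (perimeter = 2·8·12.000·sin(180°/8) = 73.48 mm); the cube at (9, -0.5) (footprint 16.5×16) is included at this height (perimeter 65.00 mm); the cylinder at (9.5, 9.5) does not reach this height (z outside [3, 12.5]); Merging all regions: the regions partially overlap (shared area 12.31 mm²), so the edge portions inside another operand are dropped and the merged outline is re-measured after clipping — boundary = 119.56 mm; the r=9.5 cylinder at (9.5, 1) contributes a regular 8-gon of circumradius 9.5 (perimeter = 2·8·9.500·sin(180°/8) = 58.17 mm); Taking the first minus the rest: starting from the result so far, the r=9.5 cylinder at (9.5, 1) partially overlaps it — only the 207.78 mm² overlap (of its 255.27 mm²) is removed, clipping the outline — boundary = 139.89 mm; (rotated 50° about Z; rotation is an isometry so areas/perimeters/island counts are preserved). So its perimeter = 139.89 mm. Layer 81 (z = 12.15): the r=12 cylinder gives a regular 8-gon of circumradius 12 (constant along its height) (perimeter = 2·8·12.000·sin(180°/8) = 73.48 mm); the 16.5×16 cube at (9, -0.5) contributes its full rectangle (perimeter 65.00 mm); the r=6 cylinder at (9.5, 9.5) contributes a regular 8-gon of circumradius 6 (perimeter = 2·8·6.000·sin(180°/8) = 36.74 mm); Merging all regions: the regions partially overlap (shared area 90.68 mm²), so the edge portions inside another operand are dropped and the merged outline is re-measured after clipping — boundary = 112.84 mm; the cylinder at (9.5, 1) is absent (z outside [14.5, 24.5]); After the difference (first − rest): none of the subtracted shapes is present at this height, so that combined region is unchanged — boundary = 112.84 mm; (whole slice rotated 50° about Z — lengths, areas and connectivity unchanged). So its perimeter = 112.84 mm. Layer 102 is larger (139.89 vs 112.84 mm).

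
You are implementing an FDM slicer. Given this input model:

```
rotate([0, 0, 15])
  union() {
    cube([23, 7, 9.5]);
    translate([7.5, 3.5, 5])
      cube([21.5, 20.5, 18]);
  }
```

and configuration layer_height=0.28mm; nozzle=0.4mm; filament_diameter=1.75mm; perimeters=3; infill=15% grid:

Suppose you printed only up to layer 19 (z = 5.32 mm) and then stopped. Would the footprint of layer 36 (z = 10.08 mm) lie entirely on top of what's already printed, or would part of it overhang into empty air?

Compare the two slices. At z = 5.32: the 23×7 cube contributes its full rectangle (area 161.00 mm²); the 21.5×20.5 cube at (7.5, 3.5) contributes its full rectangle (area 440.75 mm²); Merging all regions: the regions partially overlap — summed areas 601.75 mm² minus the doubly-counted overlap 54.25 mm² gives 547.50 mm² — area = 547.50 mm²; (rotated 15° about Z; rotation is an isometry so areas/perimeters/island counts are preserved). At z = 10.08: the cube is absent (z outside [0, 9.5]); the cube at (7.5, 3.5) (footprint 21.5×20.5) is included at this height (area 440.75 mm²); Merging all regions: only the 21.5×20.5 cube at (7.5, 3.5) is present, so the union is just that shape — area = 440.75 mm²; (whole slice rotated 15° about Z — lengths, areas and connectivity unchanged). Checking containment: the cross-section at z = 10.08 is a subset of the cross-section at z = 5.32.

entirely on top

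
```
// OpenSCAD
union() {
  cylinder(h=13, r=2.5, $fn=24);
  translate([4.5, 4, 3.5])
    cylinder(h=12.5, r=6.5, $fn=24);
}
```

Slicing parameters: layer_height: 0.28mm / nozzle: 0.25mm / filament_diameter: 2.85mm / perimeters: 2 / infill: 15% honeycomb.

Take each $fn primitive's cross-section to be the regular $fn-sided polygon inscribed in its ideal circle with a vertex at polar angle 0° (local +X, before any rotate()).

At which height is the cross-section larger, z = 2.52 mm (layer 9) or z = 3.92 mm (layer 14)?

Layer 9 (z = 2.52): the r=2.5 cylinder contributes a regular 24-gon of circumradius 2.5 (area = (24/2)·2.500²·sin(360°/24) = 19.41 mm²); the cylinder at (4.5, 4) does not reach this height (z outside [3.5, 16]); Taking the union: only the r=2.5 cylinder is present, so the union is just that shape — area = 19.41 mm². So its area = 19.41 mm². Layer 14 (z = 3.92): the r=2.5 cylinder contributes a regular 24-gon of circumradius 2.5 (area = (24/2)·2.500²·sin(360°/24) = 19.41 mm²); the r=6.5 cylinder at (4.5, 4) contributes a regular 24-gon of circumradius 6.5 (area = (24/2)·6.500²·sin(360°/24) = 131.22 mm²); Merging all regions: the regions partially overlap — summed areas 150.63 mm² minus the doubly-counted overlap 11.09 mm² gives 139.54 mm² — area = 139.54 mm². So its area = 139.54 mm². Layer 14 is larger (139.54 vs 19.41 mm²).

layer 14 (z = 3.92 mm)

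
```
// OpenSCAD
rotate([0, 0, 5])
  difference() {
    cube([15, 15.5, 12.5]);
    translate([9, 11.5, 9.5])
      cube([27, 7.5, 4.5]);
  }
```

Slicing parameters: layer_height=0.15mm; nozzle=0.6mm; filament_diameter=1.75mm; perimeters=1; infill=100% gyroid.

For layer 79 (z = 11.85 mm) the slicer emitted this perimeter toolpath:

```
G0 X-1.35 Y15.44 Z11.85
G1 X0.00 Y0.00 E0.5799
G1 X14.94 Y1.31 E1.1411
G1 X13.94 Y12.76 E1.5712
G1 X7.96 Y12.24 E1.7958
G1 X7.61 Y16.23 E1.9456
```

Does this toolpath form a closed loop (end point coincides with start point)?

Start point (G0): (-1.35, 15.44). End point (last G1): the path does not return to the start — open.

no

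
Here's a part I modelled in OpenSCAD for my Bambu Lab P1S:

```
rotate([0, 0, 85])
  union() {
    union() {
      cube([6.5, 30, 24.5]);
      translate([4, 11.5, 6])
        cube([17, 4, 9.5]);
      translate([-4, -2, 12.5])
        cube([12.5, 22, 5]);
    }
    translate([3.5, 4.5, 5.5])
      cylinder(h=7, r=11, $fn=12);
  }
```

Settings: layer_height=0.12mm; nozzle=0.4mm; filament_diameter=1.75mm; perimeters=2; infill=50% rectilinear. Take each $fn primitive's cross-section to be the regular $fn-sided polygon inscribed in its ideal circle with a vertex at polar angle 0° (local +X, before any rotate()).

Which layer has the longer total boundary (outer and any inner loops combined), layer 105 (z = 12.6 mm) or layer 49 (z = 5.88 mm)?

layer 105 (z = 12.6 mm)

Layer 105 (z = 12.6): the cube (footprint 6.5×30) is included at this height (perimeter 73.00 mm); the cube at (4, 11.5) is present — its section is the full 17×4 rectangle (perimeter 42.00 mm); the cube at (-4, -2) is present — its section is the full 12.5×22 rectangle (perimeter 69.00 mm); Merging all regions: the regions partially overlap (shared area 148.00 mm²), so the edge portions inside another operand are dropped and the merged outline is re-measured after clipping — boundary = 114.00 mm; the cylinder at (3.5, 4.5) is absent (z outside [5.5, 12.5]); Combining (union): only the result so far is present, so the union is just that shape — boundary = 114.00 mm; (whole slice rotated 85° about Z — lengths, areas and connectivity unchanged). So its perimeter = 114.00 mm. Layer 49 (z = 5.88): the cube (footprint 6.5×30) is included at this height (perimeter 73.00 mm); the cube at (4, 11.5) is absent (z outside [6, 15.5]); the cube at (-4, -2) is absent (z outside [12.5, 17.5]); Combining (union): only the 6.5×30 cube is present, so the union is just that shape — boundary = 73.00 mm; the r=11 cylinder at (3.5, 4.5) gives a regular 12-gon of circumradius 11 (constant along its height) (perimeter = 2·12·11.000·sin(180°/12) = 68.33 mm); Combining (union): the regions partially overlap (shared area 97.90 mm²), so the edge portions inside another operand are dropped and the merged outline is re-measured after clipping — boundary = 98.84 mm; (rotated 85° about Z; rotation is an isometry so areas/perimeters/island counts are preserved). So its perimeter = 98.84 mm. Layer 105 is larger (114.00 vs 98.84 mm).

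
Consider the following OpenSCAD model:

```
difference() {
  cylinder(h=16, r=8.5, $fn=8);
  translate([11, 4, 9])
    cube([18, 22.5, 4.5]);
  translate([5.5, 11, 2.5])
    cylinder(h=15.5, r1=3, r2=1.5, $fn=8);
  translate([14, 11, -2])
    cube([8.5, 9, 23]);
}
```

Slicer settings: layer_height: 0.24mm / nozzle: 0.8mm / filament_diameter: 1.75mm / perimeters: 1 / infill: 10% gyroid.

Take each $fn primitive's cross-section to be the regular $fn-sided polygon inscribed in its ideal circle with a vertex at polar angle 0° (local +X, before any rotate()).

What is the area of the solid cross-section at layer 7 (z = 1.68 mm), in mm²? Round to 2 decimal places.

204.35 mm²

At z = 1.68 mm: the r=8.5 cylinder contributes a regular 8-gon of circumradius 8.5 (area = (8/2)·8.500²·sin(360°/8) = 204.35 mm²); the cube at (11, 4) is absent (z outside [9, 13.5]); the cone at (5.5, 11) does not reach this height (z outside [2.5, 18]); the 8.5×9 cube at (14, 11) contributes its full rectangle (area 76.50 mm²); After the difference (first − rest): starting from the r=8.5 cylinder (204.35 mm²), the 8.5×9 cube at (14, 11) misses the remaining region (no effect) — area = 204.35 mm². Overall, the cross-section is a single solid region. Net area = 204.35 mm².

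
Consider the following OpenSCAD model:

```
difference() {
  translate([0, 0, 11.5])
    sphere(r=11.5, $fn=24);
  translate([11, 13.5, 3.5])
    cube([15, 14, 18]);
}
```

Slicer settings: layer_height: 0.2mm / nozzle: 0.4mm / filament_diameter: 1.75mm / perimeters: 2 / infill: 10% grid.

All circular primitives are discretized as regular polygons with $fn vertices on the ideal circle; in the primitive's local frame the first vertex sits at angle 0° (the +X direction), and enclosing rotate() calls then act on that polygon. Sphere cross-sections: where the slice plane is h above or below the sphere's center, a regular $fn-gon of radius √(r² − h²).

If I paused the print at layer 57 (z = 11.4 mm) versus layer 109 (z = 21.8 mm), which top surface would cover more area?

layer 57 (z = 11.4 mm)

Layer 57 (z = 11.4): the r=11.5 sphere slices to a regular 24-gon of circumradius 11.500 (√(r²−h²) with h=0.1 from center) (area = (24/2)·11.500²·sin(360°/24) = 410.71 mm²); the cube at (11, 13.5) (footprint 15×14) is included at this height (area 210.00 mm²); Subtracting the remaining from the first: starting from the r=11.5 sphere (410.71 mm²), the 15×14 cube at (11, 13.5) misses the remaining region (no effect) — area = 410.71 mm². So its area = 410.71 mm². Layer 109 (z = 21.8): the r=11.5 sphere contributes a regular 24-gon of circumradius √(11.5²−10.3²) = 5.115 (area = (24/2)·5.115²·sin(360°/24) = 81.25 mm²); the cube at (11, 13.5) is absent (z outside [3.5, 21.5]); Subtracting the remaining from the first: none of the subtracted shapes is present at this height, so the r=11.5 sphere is unchanged — area = 81.25 mm². So its area = 81.25 mm². Layer 57 is larger (410.71 vs 81.25 mm²).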